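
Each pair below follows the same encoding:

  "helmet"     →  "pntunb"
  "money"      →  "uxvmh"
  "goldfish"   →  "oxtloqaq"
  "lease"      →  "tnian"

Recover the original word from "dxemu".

vowel

It's a Vigenère-style cipher with numeric key [8,9,8]: position i shifts by key[i mod 3].
Reversing it on dxemu: d−8=v, x−9=o, e−8=w, m−8=e, u−9=l.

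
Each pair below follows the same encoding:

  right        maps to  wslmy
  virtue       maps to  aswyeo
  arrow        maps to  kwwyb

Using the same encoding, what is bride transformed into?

gwsio

Vowels shift forward by 10 and consonants shift forward by 5.
For bride: b(cons)+5=g, r(cons)+5=w, i(vowel)+10=s, d(cons)+5=i, e(vowel)+10=o.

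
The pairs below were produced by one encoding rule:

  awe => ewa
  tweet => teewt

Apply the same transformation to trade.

The word is simply reversed.
Applying it to trade: reverse → edart.

edart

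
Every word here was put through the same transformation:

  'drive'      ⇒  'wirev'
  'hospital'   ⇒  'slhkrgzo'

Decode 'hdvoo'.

swell

Each pair mirrors across the alphabet (d↔w, r↔i, i↔r): positions sum to 25. Each letter is replaced by its mirror in the alphabet: a↔z, b↔y, c↔x, and so on (the Atbash cipher).
Undoing it on hdvoo: h↔s, d↔w, v↔e, o↔l, o↔l.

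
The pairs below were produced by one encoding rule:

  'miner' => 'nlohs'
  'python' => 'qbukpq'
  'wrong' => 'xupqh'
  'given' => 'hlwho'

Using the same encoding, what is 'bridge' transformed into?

cujghh

Shifts by position in miner: pos 0: m→n (+1), pos 1: i→l (+3), pos 2: n→o (+1), pos 3: e→h (+3) — repeating every 2. The shifts repeat in a cycle of length 2: positions 0,1,… shift by +1, +3, then the pattern repeats.
Applying it to bridge: b+1=c, r+3=u, i+1=j, d+3=g, g+1=h, e+3=h.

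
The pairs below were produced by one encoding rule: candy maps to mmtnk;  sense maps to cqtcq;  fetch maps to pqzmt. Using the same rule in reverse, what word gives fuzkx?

vital

Shifts by position in candy: pos 0: c→m (+10), pos 1: a→m (+12), pos 2: n→t (+6), pos 3: d→n (+10), pos 4: y→k (+12) — repeating every 3. It's a Vigenère-style cipher with numeric key [10,12,6]: position i shifts by key[i mod 3].
Reversing it on fuzkx: f−10=v, u−12=i, z−6=t, k−10=a, x−12=l.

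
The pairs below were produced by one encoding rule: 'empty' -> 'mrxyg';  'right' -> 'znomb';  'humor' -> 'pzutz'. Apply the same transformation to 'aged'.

Shifts by position in empty: pos 0: e→m (+8), pos 1: m→r (+5), pos 2: p→x (+8), pos 3: t→y (+5) — repeating every 2. A repeating key of period 2 is used — shifts +8, +5 over and over.
For aged: a+8=i, g+5=l, e+8=m, d+5=i.

ilmi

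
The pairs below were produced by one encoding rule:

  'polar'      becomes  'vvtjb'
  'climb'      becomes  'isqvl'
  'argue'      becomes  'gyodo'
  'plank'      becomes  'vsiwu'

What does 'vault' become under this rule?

In polar: p→v is +6, o→v is +7, l→t is +8, a→j is +9 — the shift increases by 1 each position. The shift increases by 1 at each position, starting from +6: 6, 7, 8, ….
For vault: v+6=b, a+7=h, u+8=c, l+9=u, t+10=d.

bhcud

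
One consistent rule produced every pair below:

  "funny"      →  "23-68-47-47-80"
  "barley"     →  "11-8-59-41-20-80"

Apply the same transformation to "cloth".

f(#6)→23 and u(#21)→68: differences scale by 3, so n = 3·pos + 5. Each letter becomes 3×(its alphabet position, a=1..z=26) + 5.
Applying it to cloth: c=3→14, l=12→41, o=15→50, t=20→65, h=8→29.

14-41-50-65-29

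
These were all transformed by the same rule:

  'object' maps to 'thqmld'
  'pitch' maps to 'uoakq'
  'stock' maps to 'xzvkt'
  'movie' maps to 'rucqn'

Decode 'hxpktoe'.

cricket

In object: o→t is +5, b→h is +6, j→q is +7, e→m is +8 — the shift increases by 1 each position. The shift increases by 1 at each position, starting from +5: 5, 6, 7, ….
Undoing it on hxpktoe: h−5=c, x−6=r, p−7=i, k−8=c, t−9=k, o−10=e, e−11=t.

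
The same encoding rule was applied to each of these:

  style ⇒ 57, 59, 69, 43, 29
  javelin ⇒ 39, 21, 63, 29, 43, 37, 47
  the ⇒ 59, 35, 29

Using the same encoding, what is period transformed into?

51, 29, 55, 37, 49, 27

The formula is n = 2×(alphabet index, a=1) + 19.
Applying it to period: p=16→51, e=5→29, r=18→55, i=9→37, o=15→49, d=4→27.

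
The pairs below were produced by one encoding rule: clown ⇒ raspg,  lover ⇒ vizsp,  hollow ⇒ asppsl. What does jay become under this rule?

cen

The output letters match the input read backwards, each shifted +4: clown reversed is nwolc. Read the word backwards and shift each letter +4.
Applying it to jay: reverse → yaj; then shift: y+4=c, a+4=e, j+4=n.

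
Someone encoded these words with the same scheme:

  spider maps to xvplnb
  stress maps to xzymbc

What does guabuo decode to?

In spider: s→x is +5, p→v is +6, i→p is +7, d→l is +8 — the shift increases by 1 each position. The shift increases by 1 at each position, starting from +5: 5, 6, 7, ….
Undoing it on guabuo: g−5=b, u−6=o, a−7=t, b−8=t, u−9=l, o−10=e.

bottle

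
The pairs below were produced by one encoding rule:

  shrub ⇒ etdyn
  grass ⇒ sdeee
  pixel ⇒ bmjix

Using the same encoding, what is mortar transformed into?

ysdfed

The shift depends on letter class: consonant s→e is +12, but vowel u→y is +4. Vowels shift forward by 4 and consonants shift forward by 12.
Applying it to mortar: m(cons)+12=y, o(vowel)+4=s, r(cons)+12=d, t(cons)+12=f, a(vowel)+4=e, r(cons)+12=d.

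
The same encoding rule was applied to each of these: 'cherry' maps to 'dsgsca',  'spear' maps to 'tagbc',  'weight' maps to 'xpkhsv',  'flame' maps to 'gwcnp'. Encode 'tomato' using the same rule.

Shifts by position in cherry: pos 0: c→d (+1), pos 1: h→s (+11), pos 2: e→g (+2), pos 3: r→s (+1), pos 4: r→c (+11), pos 5: y→a (+2) — repeating every 3. A repeating key of period 3 is used — shifts +1, +11, +2 over and over.
Applying it to tomato: t+1=u, o+11=z, m+2=o, a+1=b, t+11=e, o+2=q.

uzobeq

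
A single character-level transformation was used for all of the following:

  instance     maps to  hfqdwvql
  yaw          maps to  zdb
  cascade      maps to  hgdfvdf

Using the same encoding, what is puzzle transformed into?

hoccxs

The output letters match the input read backwards, each shifted +3: instance reversed is ecnatsni. Two steps: reverse the string, then apply a Caesar shift of +3.
For puzzle: reverse → elzzup; then shift: e+3=h, l+3=o, z+3=c, z+3=c, u+3=x, p+3=s.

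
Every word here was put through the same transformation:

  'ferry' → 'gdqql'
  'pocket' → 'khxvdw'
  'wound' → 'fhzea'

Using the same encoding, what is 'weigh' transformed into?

f(5)→g(6) and e(4)→d(3) fit y≡3x+17 (mod 26); the inverse of 3 mod 26 is 9. Each letter's alphabet position (a=0..z=25) is mapped through 3·x+17 mod 26 — an affine cipher.
On weigh: w(22)→3·22+17≡5=f; e(4)→3·4+17≡3=d; i(8)→3·8+17≡15=p; g(6)→3·6+17≡9=j; h(7)→3·7+17≡12=m (all mod 26).

fdpjm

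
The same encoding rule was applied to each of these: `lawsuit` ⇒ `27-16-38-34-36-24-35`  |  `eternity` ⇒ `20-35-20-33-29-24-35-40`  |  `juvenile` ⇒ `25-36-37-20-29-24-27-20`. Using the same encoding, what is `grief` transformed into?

l is letter #12 and maps to 27: an offset of 15. Letters become their 1-based position plus 15 (so a→16, b→17, …).
For grief: g=7→22, r=18→33, i=9→24, e=5→20, f=6→21.

22-33-24-20-21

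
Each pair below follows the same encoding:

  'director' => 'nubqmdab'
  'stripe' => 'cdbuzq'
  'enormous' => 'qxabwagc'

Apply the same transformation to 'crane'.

mbmxq

The shift depends on letter class: consonant d→n is +10, but vowel i→u is +12. Two shifts are in play — +12 for a/e/i/o/u, +10 for every other letter.
Applying it to crane: c(cons)+10=m, r(cons)+10=b, a(vowel)+12=m, n(cons)+10=x, e(vowel)+12=q.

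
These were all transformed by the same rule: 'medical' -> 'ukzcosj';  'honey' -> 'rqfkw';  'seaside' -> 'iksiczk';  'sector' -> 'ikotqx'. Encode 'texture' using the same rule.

tkltexk

Each letter's alphabet position (a=0..z=25) is mapped through 11·x+18 mod 26 — an affine cipher.
For texture: t(19)→11·19+18≡19=t; e(4)→11·4+18≡10=k; x(23)→11·23+18≡11=l; t(19)→11·19+18≡19=t; u(20)→11·20+18≡4=e; r(17)→11·17+18≡23=x; e(4)→11·4+18≡10=k (all mod 26).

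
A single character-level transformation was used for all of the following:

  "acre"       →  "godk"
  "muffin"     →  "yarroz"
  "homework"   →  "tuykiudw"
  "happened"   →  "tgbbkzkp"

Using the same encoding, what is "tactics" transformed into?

The shift depends on letter class: consonant c→o is +12, but vowel a→g is +6. The rule splits by letter class: vowels +6, consonants +12.
For tactics: t(cons)+12=f, a(vowel)+6=g, c(cons)+12=o, t(cons)+12=f, i(vowel)+6=o, c(cons)+12=o, s(cons)+12=e.

fgofooe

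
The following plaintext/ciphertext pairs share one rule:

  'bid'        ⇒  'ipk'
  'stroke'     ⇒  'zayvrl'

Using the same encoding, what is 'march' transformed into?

thyjo

Compare letters: b→i is +7, i→p is +7, d→k is +7 — a constant shift. Every letter moves 7 places later in the alphabet, wrapping around z→a.
On march: m+7=t, a+7=h, r+7=y, c+7=j, h+7=o.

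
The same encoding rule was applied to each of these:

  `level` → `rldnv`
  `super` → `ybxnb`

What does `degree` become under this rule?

In level: l→r is +6, e→l is +7, v→d is +8, e→n is +9 — the shift increases by 1 each position. The shift increases by 1 at each position, starting from +6: 6, 7, 8, ….
For degree: d+6=j, e+7=l, g+8=o, r+9=a, e+10=o, e+11=p.

jloaop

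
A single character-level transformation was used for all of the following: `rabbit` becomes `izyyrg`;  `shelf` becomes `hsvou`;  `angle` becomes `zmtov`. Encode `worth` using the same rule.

Each letter is replaced by its mirror in the alphabet: a↔z, b↔y, c↔x, and so on (the Atbash cipher).
For worth: w↔d, o↔l, r↔i, t↔g, h↔s.

dligs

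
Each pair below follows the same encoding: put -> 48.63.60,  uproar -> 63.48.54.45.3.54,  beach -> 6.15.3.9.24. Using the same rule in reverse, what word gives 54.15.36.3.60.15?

relate

With a=1..z=26, the number is 3·pos.
Decoding 54.15.36.3.60.15: 54→(54−0)÷3=18=r, 15→(15−0)÷3=5=e, 36→(36−0)÷3=12=l, 3→(3−0)÷3=1=a, 60→(60−0)÷3=20=t, 15→(15−0)÷3=5=e.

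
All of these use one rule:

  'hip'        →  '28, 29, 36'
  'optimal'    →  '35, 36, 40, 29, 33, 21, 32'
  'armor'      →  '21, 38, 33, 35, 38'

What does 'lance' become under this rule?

32, 21, 34, 23, 25

Each letter is replaced by its alphabet position (a=1..z=26) + 20.
On lance: l=12→32, a=1→21, n=14→34, c=3→23, e=5→25.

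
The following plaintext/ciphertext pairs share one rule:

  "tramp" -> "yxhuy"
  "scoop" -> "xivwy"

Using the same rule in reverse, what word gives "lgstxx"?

In tramp: t→y is +5, r→x is +6, a→h is +7, m→u is +8 — the shift increases by 1 each position. Letter i (0-indexed) is shifted by i+5, so successive shifts are 5, 6, 7, ….
Reversing it on lgstxx: l−5=g, g−6=a, s−7=l, t−8=l, x−9=o, x−10=n.

gallon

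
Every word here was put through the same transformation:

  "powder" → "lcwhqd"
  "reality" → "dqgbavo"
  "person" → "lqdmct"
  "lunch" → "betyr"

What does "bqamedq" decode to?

leisure

p(15)→l(11) and o(14)→c(2) fit y≡9x+6 (mod 26); the inverse of 9 mod 26 is 3. This is an affine cipher: with a=0,…,z=25, each position x becomes (9x+6) mod 26.
Decoding bqamedq: b(1)→3·(1−6)≡11=l; q(16)→3·(16−6)≡4=e; a(0)→3·(0−6)≡8=i; m(12)→3·(12−6)≡18=s; e(4)→3·(4−6)≡20=u; d(3)→3·(3−6)≡17=r; q(16)→3·(16−6)≡4=e (all mod 26).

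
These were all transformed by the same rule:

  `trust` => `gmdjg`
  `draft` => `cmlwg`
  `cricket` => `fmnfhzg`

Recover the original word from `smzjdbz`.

This is an affine cipher: with a=0,…,z=25, each position x becomes (23x+11) mod 26.
Reversing it on smzjdbz: s(18)→17·(18−11)≡15=p; m(12)→17·(12−11)≡17=r; z(25)→17·(25−11)≡4=e; j(9)→17·(9−11)≡18=s; d(3)→17·(3−11)≡20=u; b(1)→17·(1−11)≡12=m; z(25)→17·(25−11)≡4=e (all mod 26).

presume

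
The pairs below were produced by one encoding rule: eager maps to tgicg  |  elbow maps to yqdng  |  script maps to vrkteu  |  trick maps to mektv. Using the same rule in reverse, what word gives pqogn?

The output letters match the input read backwards, each shifted +2: eager reversed is regae. Read the word backwards and shift each letter +2.
Decoding pqogn: shift back: p−2=n, q−2=o, o−2=m, g−2=e, n−2=l → nomel; then reverse → lemon.

lemon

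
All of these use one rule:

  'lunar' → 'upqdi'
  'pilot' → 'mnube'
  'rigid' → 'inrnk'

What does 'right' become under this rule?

l(11)→u(20) and u(20)→p(15) fit y≡11x+3 (mod 26); the inverse of 11 mod 26 is 19. Treating letters as 0–25, the rule is x ↦ 11x + 3 (mod 26).
On right: r(17)→11·17+3≡8=i; i(8)→11·8+3≡13=n; g(6)→11·6+3≡17=r; h(7)→11·7+3≡2=c; t(19)→11·19+3≡4=e (all mod 26).

inrce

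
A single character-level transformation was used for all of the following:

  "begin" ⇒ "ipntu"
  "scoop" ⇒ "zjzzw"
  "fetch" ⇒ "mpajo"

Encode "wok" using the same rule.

The shift depends on letter class: consonant b→i is +7, but vowel e→p is +11. Vowels shift forward by 11 and consonants shift forward by 7.
Applying it to wok: w(cons)+7=d, o(vowel)+11=z, k(cons)+7=r.

dzr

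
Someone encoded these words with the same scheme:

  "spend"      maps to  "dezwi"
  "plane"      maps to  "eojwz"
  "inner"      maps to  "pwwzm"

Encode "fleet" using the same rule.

s(18)→d(3) and p(15)→e(4) fit y≡17x+9 (mod 26); the inverse of 17 mod 26 is 23. This is an affine cipher: with a=0,…,z=25, each position x becomes (17x+9) mod 26.
On fleet: f(5)→17·5+9≡16=q; l(11)→17·11+9≡14=o; e(4)→17·4+9≡25=z; e(4)→17·4+9≡25=z; t(19)→17·19+9≡20=u (all mod 26).

qozzu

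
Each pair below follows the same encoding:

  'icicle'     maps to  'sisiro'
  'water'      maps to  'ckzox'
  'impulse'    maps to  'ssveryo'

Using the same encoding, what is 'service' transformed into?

yoxbsio

The shift depends on letter class: consonant c→i is +6, but vowel i→s is +10. Vowels shift forward by 10 and consonants shift forward by 6.
For service: s(cons)+6=y, e(vowel)+10=o, r(cons)+6=x, v(cons)+6=b, i(vowel)+10=s, c(cons)+6=i, e(vowel)+10=o.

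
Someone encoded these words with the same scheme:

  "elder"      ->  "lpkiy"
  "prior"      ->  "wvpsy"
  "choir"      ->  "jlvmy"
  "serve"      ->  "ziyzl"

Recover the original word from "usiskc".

nobody

Shifts by position in elder: pos 0: e→l (+7), pos 1: l→p (+4), pos 2: d→k (+7), pos 3: e→i (+4) — repeating every 2. A repeating key of period 2 is used — shifts +7, +4 over and over.
Decoding usiskc: u−7=n, s−4=o, i−7=b, s−4=o, k−7=d, c−4=y.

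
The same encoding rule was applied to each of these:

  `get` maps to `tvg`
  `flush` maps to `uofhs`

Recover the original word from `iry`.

Each pair mirrors across the alphabet (g↔t, e↔v, t↔g): positions sum to 25. Letters are reflected about the middle of the alphabet (position → 25−position): Atbash.
Decoding iry: i↔r, r↔i, y↔b.

rib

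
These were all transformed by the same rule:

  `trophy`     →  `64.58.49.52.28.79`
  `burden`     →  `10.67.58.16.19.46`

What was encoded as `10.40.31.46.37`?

t(#20)→64 and r(#18)→58: differences scale by 3, so n = 3·pos + 4. With a=1..z=26, the number is 3·pos + 4.
Decoding 10.40.31.46.37: 10→(10−4)÷3=2=b, 40→(40−4)÷3=12=l, 31→(31−4)÷3=9=i, 46→(46−4)÷3=14=n, 37→(37−4)÷3=11=k.

blink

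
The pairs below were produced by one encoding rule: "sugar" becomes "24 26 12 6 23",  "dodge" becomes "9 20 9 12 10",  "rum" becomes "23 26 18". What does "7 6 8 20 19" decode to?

bacon

s is letter #19 and maps to 24: an offset of 5. Letters become their 1-based position plus 5 (so a→6, b→7, …).
Reversing it on 7 6 8 20 19: 7→(7−5)÷1=2=b, 6→(6−5)÷1=1=a, 8→(8−5)÷1=3=c, 20→(20−5)÷1=15=o, 19→(19−5)÷1=14=n.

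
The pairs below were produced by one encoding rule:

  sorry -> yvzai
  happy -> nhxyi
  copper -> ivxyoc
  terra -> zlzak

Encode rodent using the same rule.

xvlnxe

In sorry: s→y is +6, o→v is +7, r→z is +8, r→a is +9 — the shift increases by 1 each position. The shift increases by 1 at each position, starting from +6: 6, 7, 8, ….
For rodent: r+6=x, o+7=v, d+8=l, e+9=n, n+10=x, t+11=e.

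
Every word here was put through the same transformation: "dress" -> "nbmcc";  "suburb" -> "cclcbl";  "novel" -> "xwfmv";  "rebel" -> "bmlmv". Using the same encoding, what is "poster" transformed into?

zwcdmb

The shift depends on letter class: consonant d→n is +10, but vowel e→m is +8. The rule splits by letter class: vowels +8, consonants +10.
Applying it to poster: p(cons)+10=z, o(vowel)+8=w, s(cons)+10=c, t(cons)+10=d, e(vowel)+8=m, r(cons)+10=b.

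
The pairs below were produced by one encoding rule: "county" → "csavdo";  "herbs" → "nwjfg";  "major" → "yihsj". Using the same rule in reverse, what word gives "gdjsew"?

stroke

c(2)→c(2) and o(14)→s(18) fit y≡23x+8 (mod 26); the inverse of 23 mod 26 is 17. Treating letters as 0–25, the rule is x ↦ 23x + 8 (mod 26).
Decoding gdjsew: g(6)→17·(6−8)≡18=s; d(3)→17·(3−8)≡19=t; j(9)→17·(9−8)≡17=r; s(18)→17·(18−8)≡14=o; e(4)→17·(4−8)≡10=k; w(22)→17·(22−8)≡4=e (all mod 26).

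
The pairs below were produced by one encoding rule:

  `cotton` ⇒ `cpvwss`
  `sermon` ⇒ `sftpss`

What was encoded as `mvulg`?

In cotton: c→c is +0, o→p is +1, t→v is +2, t→w is +3 — the shift increases by 1 each position. Each letter shifts forward by its position index (0, 1, 2, …) — the shift grows by one for each successive letter.
Decoding mvulg: m−0=m, v−1=u, u−2=s, l−3=i, g−4=c.

music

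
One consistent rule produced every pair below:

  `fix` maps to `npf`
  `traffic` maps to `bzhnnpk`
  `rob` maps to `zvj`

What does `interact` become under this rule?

The shift depends on letter class: consonant f→n is +8, but vowel i→p is +7. Two shifts are in play — +7 for a/e/i/o/u, +8 for every other letter.
For interact: i(vowel)+7=p, n(cons)+8=v, t(cons)+8=b, e(vowel)+7=l, r(cons)+8=z, a(vowel)+7=h, c(cons)+8=k, t(cons)+8=b.

pvblzhkb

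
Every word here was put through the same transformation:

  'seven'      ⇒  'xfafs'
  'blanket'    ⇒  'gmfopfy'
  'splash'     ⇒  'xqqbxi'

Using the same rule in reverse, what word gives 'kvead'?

fuzzy

Shifts by position in seven: pos 0: s→x (+5), pos 1: e→f (+1), pos 2: v→a (+5), pos 3: e→f (+1) — repeating every 2. A repeating key of period 2 is used — shifts +5, +1 over and over.
Undoing it on kvead: k−5=f, v−1=u, e−5=z, a−1=z, d−5=y.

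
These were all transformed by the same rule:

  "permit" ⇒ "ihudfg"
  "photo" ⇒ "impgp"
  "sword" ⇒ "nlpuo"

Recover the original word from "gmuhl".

threw

p(15)→i(8) and e(4)→h(7) fit y≡19x+9 (mod 26); the inverse of 19 mod 26 is 11. Treating letters as 0–25, the rule is x ↦ 19x + 9 (mod 26).
Decoding gmuhl: g(6)→11·(6−9)≡19=t; m(12)→11·(12−9)≡7=h; u(20)→11·(20−9)≡17=r; h(7)→11·(7−9)≡4=e; l(11)→11·(11−9)≡22=w (all mod 26).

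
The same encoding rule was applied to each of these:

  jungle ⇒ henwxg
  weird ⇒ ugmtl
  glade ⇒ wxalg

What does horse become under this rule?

ritog

j(9)→h(7) and u(20)→e(4) fit y≡21x+0 (mod 26); the inverse of 21 mod 26 is 5. This is an affine cipher: with a=0,…,z=25, each position x becomes (21x+0) mod 26.
On horse: h(7)→21·7+0≡17=r; o(14)→21·14+0≡8=i; r(17)→21·17+0≡19=t; s(18)→21·18+0≡14=o; e(4)→21·4+0≡6=g (all mod 26).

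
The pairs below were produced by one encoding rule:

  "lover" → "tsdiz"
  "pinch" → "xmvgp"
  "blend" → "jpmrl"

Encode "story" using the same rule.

It's a Vigenère-style cipher with numeric key [8,4]: position i shifts by key[i mod 2].
For story: s+8=a, t+4=x, o+8=w, r+4=v, y+8=g.

axwvg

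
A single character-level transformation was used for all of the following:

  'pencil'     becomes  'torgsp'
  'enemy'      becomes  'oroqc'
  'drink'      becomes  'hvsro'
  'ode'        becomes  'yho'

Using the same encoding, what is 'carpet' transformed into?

gkvtox

The shift depends on letter class: consonant p→t is +4, but vowel e→o is +10. Two shifts are in play — +10 for a/e/i/o/u, +4 for every other letter.
For carpet: c(cons)+4=g, a(vowel)+10=k, r(cons)+4=v, p(cons)+4=t, e(vowel)+10=o, t(cons)+4=x.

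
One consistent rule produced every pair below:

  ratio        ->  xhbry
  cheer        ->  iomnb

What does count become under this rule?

In ratio: r→x is +6, a→h is +7, t→b is +8, i→r is +9 — the shift increases by 1 each position. The shift increases by 1 at each position, starting from +6: 6, 7, 8, ….
On count: c+6=i, o+7=v, u+8=c, n+9=w, t+10=d.

ivcwd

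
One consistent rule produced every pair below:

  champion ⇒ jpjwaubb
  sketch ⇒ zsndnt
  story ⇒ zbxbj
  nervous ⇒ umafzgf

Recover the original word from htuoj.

alley

In champion: c→j is +7, h→p is +8, a→j is +9, m→w is +10 — the shift increases by 1 each position. Each letter shifts forward by (position + 7), i.e. 7, 8, 9, … — the shift grows by one for each successive letter.
Undoing it on htuoj: h−7=a, t−8=l, u−9=l, o−10=e, j−11=y.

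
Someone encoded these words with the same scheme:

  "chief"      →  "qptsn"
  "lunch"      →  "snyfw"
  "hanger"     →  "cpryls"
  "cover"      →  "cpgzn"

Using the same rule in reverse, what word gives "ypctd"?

The output letters match the input read backwards, each shifted +11: chief reversed is feihc. Two steps: reverse the string, then apply a Caesar shift of +11.
Reversing it on ypctd: shift back: y−11=n, p−11=e, c−11=r, t−11=i, d−11=s → neris; then reverse → siren.

siren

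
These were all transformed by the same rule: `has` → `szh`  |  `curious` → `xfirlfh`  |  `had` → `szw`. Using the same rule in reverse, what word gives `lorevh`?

olives

Each letter is replaced by its mirror in the alphabet: a↔z, b↔y, c↔x, and so on (the Atbash cipher).
Undoing it on lorevh: l↔o, o↔l, r↔i, e↔v, v↔e, h↔s.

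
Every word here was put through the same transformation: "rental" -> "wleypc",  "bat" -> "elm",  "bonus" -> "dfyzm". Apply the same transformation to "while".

The output letters match the input read backwards, each shifted +11: rental reversed is latner. Read the word backwards and shift each letter +11.
On while: reverse → elihw; then shift: e+11=p, l+11=w, i+11=t, h+11=s, w+11=h.

pwtsh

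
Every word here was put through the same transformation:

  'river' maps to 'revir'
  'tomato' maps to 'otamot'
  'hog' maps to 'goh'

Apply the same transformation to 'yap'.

pay

The word is simply reversed.
Applying it to yap: reverse → pay.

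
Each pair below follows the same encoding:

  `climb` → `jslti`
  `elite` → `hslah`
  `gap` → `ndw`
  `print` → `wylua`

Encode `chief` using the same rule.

The shift depends on letter class: consonant c→j is +7, but vowel i→l is +3. The rule splits by letter class: vowels +3, consonants +7.
For chief: c(cons)+7=j, h(cons)+7=o, i(vowel)+3=l, e(vowel)+3=h, f(cons)+7=m.

jolhm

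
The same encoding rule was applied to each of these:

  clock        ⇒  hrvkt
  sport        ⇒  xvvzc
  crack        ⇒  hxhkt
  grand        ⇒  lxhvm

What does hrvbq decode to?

cloth

In clock: c→h is +5, l→r is +6, o→v is +7, c→k is +8 — the shift increases by 1 each position. The shift increases by 1 at each position, starting from +5: 5, 6, 7, ….
Reversing it on hrvbq: h−5=c, r−6=l, v−7=o, b−8=t, q−9=h.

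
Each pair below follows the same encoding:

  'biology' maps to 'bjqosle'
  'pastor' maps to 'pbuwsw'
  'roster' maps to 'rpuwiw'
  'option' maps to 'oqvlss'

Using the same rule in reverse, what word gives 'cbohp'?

In biology: b→b is +0, i→j is +1, o→q is +2, l→o is +3 — the shift increases by 1 each position. Each letter shifts forward by its position index (0, 1, 2, …) — the shift grows by one for each successive letter.
Undoing it on cbohp: c−0=c, b−1=a, o−2=m, h−3=e, p−4=l.

camel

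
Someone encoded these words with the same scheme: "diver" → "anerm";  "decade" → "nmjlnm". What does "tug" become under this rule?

The output letters match the input read backwards, each shifted +9: diver reversed is revid. Two steps: reverse the string, then apply a Caesar shift of +9.
Applying it to tug: reverse → gut; then shift: g+9=p, u+9=d, t+9=c.

pdc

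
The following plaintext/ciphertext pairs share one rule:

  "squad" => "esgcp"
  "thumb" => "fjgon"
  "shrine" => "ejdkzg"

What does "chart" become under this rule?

Shifts by position in squad: pos 0: s→e (+12), pos 1: q→s (+2), pos 2: u→g (+12), pos 3: a→c (+2) — repeating every 2. It's a Vigenère-style cipher with numeric key [12,2]: position i shifts by key[i mod 2].
On chart: c+12=o, h+2=j, a+12=m, r+2=t, t+12=f.

ojmtf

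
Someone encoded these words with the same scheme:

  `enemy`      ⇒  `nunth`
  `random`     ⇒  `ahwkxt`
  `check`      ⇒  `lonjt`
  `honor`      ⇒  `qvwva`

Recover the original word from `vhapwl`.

Shifts by position in enemy: pos 0: e→n (+9), pos 1: n→u (+7), pos 2: e→n (+9), pos 3: m→t (+7) — repeating every 2. A repeating key of period 2 is used — shifts +9, +7 over and over.
Decoding vhapwl: v−9=m, h−7=a, a−9=r, p−7=i, w−9=n, l−7=e.

marine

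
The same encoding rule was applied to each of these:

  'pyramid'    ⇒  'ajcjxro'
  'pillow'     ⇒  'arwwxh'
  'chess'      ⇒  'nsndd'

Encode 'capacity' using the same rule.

njajnrej

The shift depends on letter class: consonant p→a is +11, but vowel a→j is +9. Vowels shift forward by 9 and consonants shift forward by 11.
For capacity: c(cons)+11=n, a(vowel)+9=j, p(cons)+11=a, a(vowel)+9=j, c(cons)+11=n, i(vowel)+9=r, t(cons)+11=e, y(cons)+11=j.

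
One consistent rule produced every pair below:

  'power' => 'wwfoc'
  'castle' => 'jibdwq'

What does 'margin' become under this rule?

In power: p→w is +7, o→w is +8, w→f is +9, e→o is +10 — the shift increases by 1 each position. Letter i (0-indexed) is shifted by i+7, so successive shifts are 7, 8, 9, ….
For margin: m+7=t, a+8=i, r+9=a, g+10=q, i+11=t, n+12=z.

tiaqtz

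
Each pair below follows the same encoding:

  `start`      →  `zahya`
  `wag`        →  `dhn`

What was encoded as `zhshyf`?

salary

This is a Caesar cipher with shift 7.
Reversing it on zhshyf: z−7=s, h−7=a, s−7=l, h−7=a, y−7=r, f−7=y.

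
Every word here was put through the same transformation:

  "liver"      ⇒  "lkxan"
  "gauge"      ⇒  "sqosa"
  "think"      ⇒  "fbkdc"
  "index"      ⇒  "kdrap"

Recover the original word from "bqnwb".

harsh

Treating letters as 0–25, the rule is x ↦ 9x + 16 (mod 26).
Reversing it on bqnwb: b(1)→3·(1−16)≡7=h; q(16)→3·(16−16)≡0=a; n(13)→3·(13−16)≡17=r; w(22)→3·(22−16)≡18=s; b(1)→3·(1−16)≡7=h (all mod 26).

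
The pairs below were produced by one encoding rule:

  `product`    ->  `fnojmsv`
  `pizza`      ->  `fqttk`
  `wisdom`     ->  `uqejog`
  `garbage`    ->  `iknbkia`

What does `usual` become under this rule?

p(15)→f(5) and r(17)→n(13) fit y≡17x+10 (mod 26); the inverse of 17 mod 26 is 23. Each letter's alphabet position (a=0..z=25) is mapped through 17·x+10 mod 26 — an affine cipher.
For usual: u(20)→17·20+10≡12=m; s(18)→17·18+10≡4=e; u(20)→17·20+10≡12=m; a(0)→17·0+10≡10=k; l(11)→17·11+10≡15=p (all mod 26).

memkp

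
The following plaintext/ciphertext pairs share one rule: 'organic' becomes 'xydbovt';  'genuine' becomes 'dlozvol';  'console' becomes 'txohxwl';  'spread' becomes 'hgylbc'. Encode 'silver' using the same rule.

o(14)→x(23) and r(17)→y(24) fit y≡9x+1 (mod 26); the inverse of 9 mod 26 is 3. Treating letters as 0–25, the rule is x ↦ 9x + 1 (mod 26).
For silver: s(18)→9·18+1≡7=h; i(8)→9·8+1≡21=v; l(11)→9·11+1≡22=w; v(21)→9·21+1≡8=i; e(4)→9·4+1≡11=l; r(17)→9·17+1≡24=y (all mod 26).

hvwily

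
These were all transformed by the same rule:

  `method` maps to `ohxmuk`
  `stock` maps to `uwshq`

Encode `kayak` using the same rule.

In method: m→o is +2, e→h is +3, t→x is +4, h→m is +5 — the shift increases by 1 each position. Each letter shifts forward by (position + 2), i.e. 2, 3, 4, … — the shift grows by one for each successive letter.
Applying it to kayak: k+2=m, a+3=d, y+4=c, a+5=f, k+6=q.

mdcfq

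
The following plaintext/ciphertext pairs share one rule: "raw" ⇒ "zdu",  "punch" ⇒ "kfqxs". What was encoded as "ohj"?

gel

Read the word backwards and shift each letter +3.
Reversing it on ohj: shift back: o−3=l, h−3=e, j−3=g → leg; then reverse → gel.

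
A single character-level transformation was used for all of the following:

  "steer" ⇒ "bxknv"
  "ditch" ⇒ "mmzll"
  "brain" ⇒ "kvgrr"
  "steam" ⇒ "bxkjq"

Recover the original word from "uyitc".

lucky

Shifts by position in steer: pos 0: s→b (+9), pos 1: t→x (+4), pos 2: e→k (+6), pos 3: e→n (+9), pos 4: r→v (+4) — repeating every 3. A repeating key of period 3 is used — shifts +9, +4, +6 over and over.
Undoing it on uyitc: u−9=l, y−4=u, i−6=c, t−9=k, c−4=y.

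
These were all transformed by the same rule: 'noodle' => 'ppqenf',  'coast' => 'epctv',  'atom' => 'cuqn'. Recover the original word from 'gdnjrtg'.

eclipse

Shifts by position in noodle: pos 0: n→p (+2), pos 1: o→p (+1), pos 2: o→q (+2), pos 3: d→e (+1) — repeating every 2. A repeating key of period 2 is used — shifts +2, +1 over and over.
Decoding gdnjrtg: g−2=e, d−1=c, n−2=l, j−1=i, r−2=p, t−1=s, g−2=e.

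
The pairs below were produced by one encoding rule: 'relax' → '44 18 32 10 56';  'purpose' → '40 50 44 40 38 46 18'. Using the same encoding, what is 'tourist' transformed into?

r(#18)→44 and e(#5)→18: differences scale by 2, so n = 2·pos + 8. With a=1..z=26, the number is 2·pos + 8.
On tourist: t=20→48, o=15→38, u=21→50, r=18→44, i=9→26, s=19→46, t=20→48.

48 38 50 44 26 46 48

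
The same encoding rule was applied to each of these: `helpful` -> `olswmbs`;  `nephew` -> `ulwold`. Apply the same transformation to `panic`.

whupj

Compare letters: h→o is +7, e→l is +7, l→s is +7 — a constant shift. Every letter moves 7 places later in the alphabet, wrapping around z→a.
For panic: p+7=w, a+7=h, n+7=u, i+7=p, c+7=j.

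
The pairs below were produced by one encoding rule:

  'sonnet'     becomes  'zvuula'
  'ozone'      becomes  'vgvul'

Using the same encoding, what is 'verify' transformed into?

Compare letters: s→z is +7, o→v is +7, n→u is +7 — a constant shift. Each letter is shifted forward by 7 in the alphabet (a Caesar shift of +7).
On verify: v+7=c, e+7=l, r+7=y, i+7=p, f+7=m, y+7=f.

clypmf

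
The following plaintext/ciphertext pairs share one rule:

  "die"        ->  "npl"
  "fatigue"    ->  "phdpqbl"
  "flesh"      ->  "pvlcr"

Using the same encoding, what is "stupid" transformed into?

cdbzpn

The shift depends on letter class: consonant d→n is +10, but vowel i→p is +7. Two shifts are in play — +7 for a/e/i/o/u, +10 for every other letter.
On stupid: s(cons)+10=c, t(cons)+10=d, u(vowel)+7=b, p(cons)+10=z, i(vowel)+7=p, d(cons)+10=n.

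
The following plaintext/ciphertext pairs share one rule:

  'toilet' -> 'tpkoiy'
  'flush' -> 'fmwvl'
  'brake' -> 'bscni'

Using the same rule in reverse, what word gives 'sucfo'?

In toilet: t→t is +0, o→p is +1, i→k is +2, l→o is +3 — the shift increases by 1 each position. Letter i (0-indexed) is shifted by i+0, so successive shifts are 0, 1, 2, ….
Decoding sucfo: s−0=s, u−1=t, c−2=a, f−3=c, o−4=k.

stack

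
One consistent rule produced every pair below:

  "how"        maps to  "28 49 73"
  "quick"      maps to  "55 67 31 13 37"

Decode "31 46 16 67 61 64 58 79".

h(#8)→28 and o(#15)→49: differences scale by 3, so n = 3·pos + 4. Each letter becomes 3×(its alphabet position, a=1..z=26) + 4.
Decoding 31 46 16 67 61 64 58 79: 31→(31−4)÷3=9=i, 46→(46−4)÷3=14=n, 16→(16−4)÷3=4=d, 67→(67−4)÷3=21=u, 61→(61−4)÷3=19=s, 64→(64−4)÷3=20=t, 58→(58−4)÷3=18=r, 79→(79−4)÷3=25=y.

industry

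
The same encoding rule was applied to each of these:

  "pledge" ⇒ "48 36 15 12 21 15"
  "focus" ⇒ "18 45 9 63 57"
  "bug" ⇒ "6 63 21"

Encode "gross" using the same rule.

21 54 45 57 57

p(#16)→48 and l(#12)→36: differences scale by 3, so n = 3·pos + 0. With a=1..z=26, the number is 3·pos.
Applying it to gross: g=7→21, r=18→54, o=15→45, s=19→57, s=19→57.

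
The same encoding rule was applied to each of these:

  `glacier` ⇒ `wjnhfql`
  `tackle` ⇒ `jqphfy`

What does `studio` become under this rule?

tnizyx

The word is reversed, then every letter is shifted forward by 5.
For studio: reverse → oiduts; then shift: o+5=t, i+5=n, d+5=i, u+5=z, t+5=y, s+5=x.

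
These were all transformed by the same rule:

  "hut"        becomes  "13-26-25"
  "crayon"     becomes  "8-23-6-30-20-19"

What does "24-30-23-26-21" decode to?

syrup

h is letter #8 and maps to 13: an offset of 5. The number is (letter's place in the alphabet, a=1) + 5.
Undoing it on 24-30-23-26-21: 24→(24−5)÷1=19=s, 30→(30−5)÷1=25=y, 23→(23−5)÷1=18=r, 26→(26−5)÷1=21=u, 21→(21−5)÷1=16=p.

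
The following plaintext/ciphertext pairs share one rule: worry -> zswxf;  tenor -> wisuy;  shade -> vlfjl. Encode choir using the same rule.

fltoy

Letter i (0-indexed) is shifted by i+3, so successive shifts are 3, 4, 5, ….
Applying it to choir: c+3=f, h+4=l, o+5=t, i+6=o, r+7=y.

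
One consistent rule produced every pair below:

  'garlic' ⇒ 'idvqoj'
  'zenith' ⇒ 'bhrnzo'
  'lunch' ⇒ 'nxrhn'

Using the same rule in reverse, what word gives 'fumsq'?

In garlic: g→i is +2, a→d is +3, r→v is +4, l→q is +5 — the shift increases by 1 each position. The shift increases by 1 at each position, starting from +2: 2, 3, 4, ….
Undoing it on fumsq: f−2=d, u−3=r, m−4=i, s−5=n, q−6=k.

drink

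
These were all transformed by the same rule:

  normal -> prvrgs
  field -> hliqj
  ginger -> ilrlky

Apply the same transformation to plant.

In normal: n→p is +2, o→r is +3, r→v is +4, m→r is +5 — the shift increases by 1 each position. The shift increases by 1 at each position, starting from +2: 2, 3, 4, ….
On plant: p+2=r, l+3=o, a+4=e, n+5=s, t+6=z.

roesz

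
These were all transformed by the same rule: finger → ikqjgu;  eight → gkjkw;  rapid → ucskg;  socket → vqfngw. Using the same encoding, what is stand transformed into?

vwcqg

The shift depends on letter class: consonant f→i is +3, but vowel i→k is +2. Vowels shift forward by 2 and consonants shift forward by 3.
For stand: s(cons)+3=v, t(cons)+3=w, a(vowel)+2=c, n(cons)+3=q, d(cons)+3=g.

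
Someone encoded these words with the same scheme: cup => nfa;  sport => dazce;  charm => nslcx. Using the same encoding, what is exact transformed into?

Compare letters: c→n is +11, u→f is +11, p→a is +11 — a constant shift. Every letter moves 11 places later in the alphabet, wrapping around z→a.
On exact: e+11=p, x+11=i, a+11=l, c+11=n, t+11=e.

pilne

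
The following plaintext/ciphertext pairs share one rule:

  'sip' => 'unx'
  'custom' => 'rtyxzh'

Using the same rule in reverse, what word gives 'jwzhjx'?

secure

The word is reversed, then every letter is shifted forward by 5.
Undoing it on jwzhjx: shift back: j−5=e, w−5=r, z−5=u, h−5=c, j−5=e, x−5=s → eruces; then reverse → secure.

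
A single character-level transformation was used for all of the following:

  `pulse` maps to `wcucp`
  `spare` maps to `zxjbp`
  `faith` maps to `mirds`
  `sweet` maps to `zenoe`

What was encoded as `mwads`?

The shift increases by 1 at each position, starting from +7: 7, 8, 9, ….
Undoing it on mwads: m−7=f, w−8=o, a−9=r, d−10=t, s−11=h.

forth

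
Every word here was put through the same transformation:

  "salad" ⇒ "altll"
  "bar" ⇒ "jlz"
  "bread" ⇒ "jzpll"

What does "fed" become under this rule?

npl

The shift depends on letter class: consonant s→a is +8, but vowel a→l is +11. Vowels shift forward by 11 and consonants shift forward by 8.
For fed: f(cons)+8=n, e(vowel)+11=p, d(cons)+8=l.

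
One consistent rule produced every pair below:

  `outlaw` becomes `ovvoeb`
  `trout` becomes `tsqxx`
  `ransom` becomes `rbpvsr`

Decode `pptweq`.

portal

In outlaw: o→o is +0, u→v is +1, t→v is +2, l→o is +3 — the shift increases by 1 each position. Letter i (0-indexed) is shifted by i+0, so successive shifts are 0, 1, 2, ….
Decoding pptweq: p−0=p, p−1=o, t−2=r, w−3=t, e−4=a, q−5=l.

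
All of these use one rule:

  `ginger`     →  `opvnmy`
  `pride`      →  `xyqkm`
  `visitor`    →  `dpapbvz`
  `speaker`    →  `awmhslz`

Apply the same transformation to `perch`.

xlzjp

Shifts by position in ginger: pos 0: g→o (+8), pos 1: i→p (+7), pos 2: n→v (+8), pos 3: g→n (+7) — repeating every 2. It's a Vigenère-style cipher with numeric key [8,7]: position i shifts by key[i mod 2].
Applying it to perch: p+8=x, e+7=l, r+8=z, c+7=j, h+8=p.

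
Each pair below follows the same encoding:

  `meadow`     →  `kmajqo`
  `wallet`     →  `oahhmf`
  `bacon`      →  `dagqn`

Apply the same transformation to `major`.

m(12)→k(10) and e(4)→m(12) fit y≡3x+0 (mod 26); the inverse of 3 mod 26 is 9. Each letter's alphabet position (a=0..z=25) is mapped through 3·x+0 mod 26 — an affine cipher.
For major: m(12)→3·12+0≡10=k; a(0)→3·0+0≡0=a; j(9)→3·9+0≡1=b; o(14)→3·14+0≡16=q; r(17)→3·17+0≡25=z (all mod 26).

kabqz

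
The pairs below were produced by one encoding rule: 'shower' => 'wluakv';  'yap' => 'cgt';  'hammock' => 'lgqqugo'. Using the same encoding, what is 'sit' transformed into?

wox

The shift depends on letter class: consonant s→w is +4, but vowel o→u is +6. The rule splits by letter class: vowels +6, consonants +4.
Applying it to sit: s(cons)+4=w, i(vowel)+6=o, t(cons)+4=x.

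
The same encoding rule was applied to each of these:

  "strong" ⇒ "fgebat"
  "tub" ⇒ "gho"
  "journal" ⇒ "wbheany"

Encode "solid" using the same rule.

fbyvq

Compare letters: s→f is +13, t→g is +13, r→e is +13 — a constant shift. It's a constant shift of +13 (ROT13).
For solid: s+13=f, o+13=b, l+13=y, i+13=v, d+13=q.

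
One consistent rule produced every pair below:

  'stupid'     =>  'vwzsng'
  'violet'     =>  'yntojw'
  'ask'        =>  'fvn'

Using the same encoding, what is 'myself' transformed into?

The shift depends on letter class: consonant s→v is +3, but vowel u→z is +5. Two shifts are in play — +5 for a/e/i/o/u, +3 for every other letter.
Applying it to myself: m(cons)+3=p, y(cons)+3=b, s(cons)+3=v, e(vowel)+5=j, l(cons)+3=o, f(cons)+3=i.

pbvjoi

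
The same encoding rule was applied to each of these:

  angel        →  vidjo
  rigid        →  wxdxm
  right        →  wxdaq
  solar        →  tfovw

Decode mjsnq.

a(0)→v(21) and n(13)→i(8) fit y≡23x+21 (mod 26); the inverse of 23 mod 26 is 17. Treating letters as 0–25, the rule is x ↦ 23x + 21 (mod 26).
Decoding mjsnq: m(12)→17·(12−21)≡3=d; j(9)→17·(9−21)≡4=e; s(18)→17·(18−21)≡1=b; n(13)→17·(13−21)≡20=u; q(16)→17·(16−21)≡19=t (all mod 26).

debut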